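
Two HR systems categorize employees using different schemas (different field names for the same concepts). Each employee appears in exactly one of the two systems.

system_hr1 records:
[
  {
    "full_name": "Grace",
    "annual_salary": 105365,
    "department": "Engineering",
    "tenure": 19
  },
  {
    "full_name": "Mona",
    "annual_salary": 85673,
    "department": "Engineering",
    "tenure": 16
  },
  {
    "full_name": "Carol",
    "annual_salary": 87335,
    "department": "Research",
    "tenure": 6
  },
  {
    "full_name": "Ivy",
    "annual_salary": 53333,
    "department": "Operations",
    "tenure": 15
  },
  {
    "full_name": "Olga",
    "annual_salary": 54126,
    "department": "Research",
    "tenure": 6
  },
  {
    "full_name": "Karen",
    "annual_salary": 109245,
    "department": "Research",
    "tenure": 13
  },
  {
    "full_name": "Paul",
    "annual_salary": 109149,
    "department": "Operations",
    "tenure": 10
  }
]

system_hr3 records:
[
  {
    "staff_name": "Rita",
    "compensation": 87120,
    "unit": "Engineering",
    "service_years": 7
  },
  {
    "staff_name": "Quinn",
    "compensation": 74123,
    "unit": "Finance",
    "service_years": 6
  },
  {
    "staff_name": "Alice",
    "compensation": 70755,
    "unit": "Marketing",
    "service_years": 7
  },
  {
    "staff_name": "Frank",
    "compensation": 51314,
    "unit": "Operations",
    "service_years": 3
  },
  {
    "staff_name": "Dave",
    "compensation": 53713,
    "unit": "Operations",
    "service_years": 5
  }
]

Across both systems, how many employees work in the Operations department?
4

Schema mapping: "department" (system_hr1) = "unit" (system_hr3) = department

Operations employees in system_hr1: 2
Operations employees in system_hr3: 2

Total in Operations: 2 + 2 = 4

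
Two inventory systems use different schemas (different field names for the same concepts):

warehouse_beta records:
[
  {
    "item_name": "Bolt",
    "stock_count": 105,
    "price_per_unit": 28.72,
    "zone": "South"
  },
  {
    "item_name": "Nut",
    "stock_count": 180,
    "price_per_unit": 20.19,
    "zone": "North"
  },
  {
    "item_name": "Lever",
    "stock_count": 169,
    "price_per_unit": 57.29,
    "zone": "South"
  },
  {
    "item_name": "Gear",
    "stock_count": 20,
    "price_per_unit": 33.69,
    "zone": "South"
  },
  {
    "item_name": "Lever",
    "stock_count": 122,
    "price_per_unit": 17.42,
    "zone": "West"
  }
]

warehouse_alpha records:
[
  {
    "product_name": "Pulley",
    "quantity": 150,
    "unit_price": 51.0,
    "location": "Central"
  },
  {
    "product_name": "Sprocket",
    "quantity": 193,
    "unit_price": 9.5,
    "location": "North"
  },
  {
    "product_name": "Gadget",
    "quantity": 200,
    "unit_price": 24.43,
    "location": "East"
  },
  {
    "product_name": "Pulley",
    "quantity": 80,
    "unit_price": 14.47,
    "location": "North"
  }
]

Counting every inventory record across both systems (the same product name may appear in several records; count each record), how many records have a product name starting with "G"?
2

Schema mapping: "item_name" (warehouse_beta) = "product_name" (warehouse_alpha) = product name

Records with product name starting with "G" in warehouse_beta: 1
Records with product name starting with "G" in warehouse_alpha: 1

Total: 1 + 1 = 2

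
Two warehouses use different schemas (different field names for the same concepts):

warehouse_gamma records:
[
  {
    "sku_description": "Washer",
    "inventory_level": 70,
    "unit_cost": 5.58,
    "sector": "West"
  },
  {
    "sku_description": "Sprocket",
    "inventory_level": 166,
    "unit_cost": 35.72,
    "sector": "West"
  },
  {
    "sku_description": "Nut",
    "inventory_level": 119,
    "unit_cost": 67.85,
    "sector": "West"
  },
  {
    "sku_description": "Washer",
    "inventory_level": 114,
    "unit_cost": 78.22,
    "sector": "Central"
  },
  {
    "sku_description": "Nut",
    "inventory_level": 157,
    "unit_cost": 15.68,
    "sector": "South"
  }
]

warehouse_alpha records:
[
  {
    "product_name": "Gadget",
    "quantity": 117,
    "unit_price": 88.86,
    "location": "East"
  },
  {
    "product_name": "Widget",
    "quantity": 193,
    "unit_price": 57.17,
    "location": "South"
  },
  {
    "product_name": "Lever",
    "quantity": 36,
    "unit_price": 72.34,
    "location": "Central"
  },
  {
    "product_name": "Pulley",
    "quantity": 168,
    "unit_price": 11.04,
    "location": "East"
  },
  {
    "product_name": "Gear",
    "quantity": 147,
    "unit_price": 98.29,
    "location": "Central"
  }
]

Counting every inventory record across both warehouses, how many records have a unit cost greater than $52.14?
6

Schema mapping: "unit_cost" (warehouse_gamma) = "unit_price" (warehouse_alpha) = unit cost

Records > $52.14 in warehouse_gamma: 2
Records > $52.14 in warehouse_alpha: 4

Total count: 2 + 4 = 6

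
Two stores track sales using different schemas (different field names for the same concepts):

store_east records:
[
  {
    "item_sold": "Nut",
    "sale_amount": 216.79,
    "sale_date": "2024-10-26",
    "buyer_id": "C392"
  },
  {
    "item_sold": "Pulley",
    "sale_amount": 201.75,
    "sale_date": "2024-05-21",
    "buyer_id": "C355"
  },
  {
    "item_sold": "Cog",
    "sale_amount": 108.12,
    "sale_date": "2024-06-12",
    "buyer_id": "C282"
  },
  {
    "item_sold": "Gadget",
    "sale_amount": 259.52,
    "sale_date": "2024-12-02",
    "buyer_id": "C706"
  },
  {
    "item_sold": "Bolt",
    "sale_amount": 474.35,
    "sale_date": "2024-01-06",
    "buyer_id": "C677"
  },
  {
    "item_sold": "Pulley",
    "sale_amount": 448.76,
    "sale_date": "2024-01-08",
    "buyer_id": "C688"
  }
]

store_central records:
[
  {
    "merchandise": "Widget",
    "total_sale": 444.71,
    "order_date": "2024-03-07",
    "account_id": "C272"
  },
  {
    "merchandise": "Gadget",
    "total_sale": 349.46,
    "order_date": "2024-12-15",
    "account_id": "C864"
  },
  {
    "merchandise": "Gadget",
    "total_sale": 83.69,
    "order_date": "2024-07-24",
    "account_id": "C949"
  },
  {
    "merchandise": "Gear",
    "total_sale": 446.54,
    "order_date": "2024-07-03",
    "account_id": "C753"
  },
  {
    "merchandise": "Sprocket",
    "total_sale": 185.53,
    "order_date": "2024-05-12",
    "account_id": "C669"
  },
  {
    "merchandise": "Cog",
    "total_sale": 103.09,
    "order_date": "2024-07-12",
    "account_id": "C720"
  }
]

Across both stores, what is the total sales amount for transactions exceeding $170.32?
3027.41

Schema mapping: "sale_amount" (store_east) = "total_sale" (store_central) = sale amount

Sum of sales > $170.32 in store_east: 1601.17
Sum of sales > $170.32 in store_central: 1426.24

Total: 1601.17 + 1426.24 = 3027.41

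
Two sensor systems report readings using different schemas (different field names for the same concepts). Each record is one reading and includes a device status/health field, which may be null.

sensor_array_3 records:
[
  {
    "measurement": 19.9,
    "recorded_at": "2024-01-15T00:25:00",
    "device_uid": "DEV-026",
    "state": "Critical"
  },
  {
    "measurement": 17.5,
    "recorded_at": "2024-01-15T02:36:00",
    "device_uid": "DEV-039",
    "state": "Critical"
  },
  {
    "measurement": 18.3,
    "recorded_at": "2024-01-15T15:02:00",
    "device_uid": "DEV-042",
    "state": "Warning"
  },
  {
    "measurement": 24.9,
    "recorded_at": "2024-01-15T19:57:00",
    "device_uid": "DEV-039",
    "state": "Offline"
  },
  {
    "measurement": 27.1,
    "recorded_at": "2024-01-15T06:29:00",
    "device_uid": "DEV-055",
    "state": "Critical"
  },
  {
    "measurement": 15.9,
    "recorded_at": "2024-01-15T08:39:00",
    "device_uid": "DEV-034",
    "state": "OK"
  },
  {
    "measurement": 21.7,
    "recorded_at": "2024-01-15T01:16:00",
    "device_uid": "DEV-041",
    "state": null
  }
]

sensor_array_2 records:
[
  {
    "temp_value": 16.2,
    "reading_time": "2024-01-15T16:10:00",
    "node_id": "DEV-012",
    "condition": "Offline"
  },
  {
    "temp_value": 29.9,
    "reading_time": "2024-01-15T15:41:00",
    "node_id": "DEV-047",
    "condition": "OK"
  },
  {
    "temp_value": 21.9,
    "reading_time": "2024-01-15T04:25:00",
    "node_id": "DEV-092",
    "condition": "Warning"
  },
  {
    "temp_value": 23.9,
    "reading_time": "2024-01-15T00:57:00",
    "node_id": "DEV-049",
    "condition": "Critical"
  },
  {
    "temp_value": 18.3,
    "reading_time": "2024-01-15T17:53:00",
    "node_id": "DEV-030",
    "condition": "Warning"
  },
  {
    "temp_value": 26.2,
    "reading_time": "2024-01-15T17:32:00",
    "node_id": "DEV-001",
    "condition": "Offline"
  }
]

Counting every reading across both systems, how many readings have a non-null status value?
12

Schema mapping: "state" (sensor_array_3) = "condition" (sensor_array_2) = status

Non-null in sensor_array_3: 6
Non-null in sensor_array_2: 6

Total non-null: 6 + 6 = 12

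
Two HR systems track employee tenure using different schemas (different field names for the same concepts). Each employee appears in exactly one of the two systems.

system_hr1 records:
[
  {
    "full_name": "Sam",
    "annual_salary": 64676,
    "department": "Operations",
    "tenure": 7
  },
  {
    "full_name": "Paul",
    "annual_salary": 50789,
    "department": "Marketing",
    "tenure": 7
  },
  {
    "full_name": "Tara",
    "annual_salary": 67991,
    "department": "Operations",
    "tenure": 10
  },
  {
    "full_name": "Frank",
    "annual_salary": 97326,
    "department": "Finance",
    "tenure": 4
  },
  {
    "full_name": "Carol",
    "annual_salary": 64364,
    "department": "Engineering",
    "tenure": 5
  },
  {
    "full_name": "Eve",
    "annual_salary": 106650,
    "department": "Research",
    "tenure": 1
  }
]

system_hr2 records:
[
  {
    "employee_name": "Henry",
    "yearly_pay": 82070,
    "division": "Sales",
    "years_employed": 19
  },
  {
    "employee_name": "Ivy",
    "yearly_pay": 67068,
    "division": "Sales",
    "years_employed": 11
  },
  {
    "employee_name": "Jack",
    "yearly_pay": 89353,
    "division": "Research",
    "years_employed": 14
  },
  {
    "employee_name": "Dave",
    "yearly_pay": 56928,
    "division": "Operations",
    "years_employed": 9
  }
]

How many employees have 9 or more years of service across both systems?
5

Reconcile schemas: "tenure" (system_hr1) = "years_employed" (system_hr2) = years of service

From system_hr1: 1 employees with >= 9 years
From system_hr2: 4 employees with >= 9 years

Total: 1 + 4 = 5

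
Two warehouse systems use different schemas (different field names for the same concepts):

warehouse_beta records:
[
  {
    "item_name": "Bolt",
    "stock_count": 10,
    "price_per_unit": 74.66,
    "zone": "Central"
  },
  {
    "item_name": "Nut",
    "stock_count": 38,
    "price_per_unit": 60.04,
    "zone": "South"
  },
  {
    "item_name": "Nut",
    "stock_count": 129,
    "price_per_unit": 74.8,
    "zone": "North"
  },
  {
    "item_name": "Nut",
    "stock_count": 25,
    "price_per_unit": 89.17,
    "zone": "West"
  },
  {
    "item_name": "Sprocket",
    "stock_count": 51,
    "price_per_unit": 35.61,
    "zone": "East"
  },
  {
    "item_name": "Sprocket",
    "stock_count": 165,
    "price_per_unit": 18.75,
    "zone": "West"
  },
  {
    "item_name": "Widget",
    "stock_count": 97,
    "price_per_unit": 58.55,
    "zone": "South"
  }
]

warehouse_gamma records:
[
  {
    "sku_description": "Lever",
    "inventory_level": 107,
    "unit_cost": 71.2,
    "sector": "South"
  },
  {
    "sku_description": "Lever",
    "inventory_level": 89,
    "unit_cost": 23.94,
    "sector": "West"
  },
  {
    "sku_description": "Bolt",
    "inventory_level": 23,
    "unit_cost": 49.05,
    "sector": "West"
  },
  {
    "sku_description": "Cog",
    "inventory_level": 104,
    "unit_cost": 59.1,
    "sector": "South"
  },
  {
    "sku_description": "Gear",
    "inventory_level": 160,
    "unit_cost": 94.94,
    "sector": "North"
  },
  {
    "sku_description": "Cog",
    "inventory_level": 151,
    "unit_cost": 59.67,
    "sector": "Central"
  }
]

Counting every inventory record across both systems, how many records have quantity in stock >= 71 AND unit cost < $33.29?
2

Schema mappings:
- "stock_count" (warehouse_beta) = "inventory_level" (warehouse_gamma) = quantity
- "price_per_unit" (warehouse_beta) = "unit_cost" (warehouse_gamma) = unit cost

Records meeting both conditions in warehouse_beta: 1
Records meeting both conditions in warehouse_gamma: 1

Total: 1 + 1 = 2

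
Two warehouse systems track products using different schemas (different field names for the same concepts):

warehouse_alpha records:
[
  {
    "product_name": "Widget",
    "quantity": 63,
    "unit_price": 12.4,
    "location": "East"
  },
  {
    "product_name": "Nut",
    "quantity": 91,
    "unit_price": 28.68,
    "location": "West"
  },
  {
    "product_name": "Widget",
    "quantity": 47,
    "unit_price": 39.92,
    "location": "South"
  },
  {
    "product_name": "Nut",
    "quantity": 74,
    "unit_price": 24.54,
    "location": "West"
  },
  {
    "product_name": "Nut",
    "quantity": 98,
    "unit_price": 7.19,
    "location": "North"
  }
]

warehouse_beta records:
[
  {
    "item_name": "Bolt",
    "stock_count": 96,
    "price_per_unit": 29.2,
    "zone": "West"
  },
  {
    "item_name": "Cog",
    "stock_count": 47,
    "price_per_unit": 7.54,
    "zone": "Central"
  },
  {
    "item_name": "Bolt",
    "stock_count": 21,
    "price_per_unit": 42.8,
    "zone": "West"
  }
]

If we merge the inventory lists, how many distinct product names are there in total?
4

Schema mapping: "product_name" (warehouse_alpha) = "item_name" (warehouse_beta) = product name

Products in warehouse_alpha: ['Nut', 'Widget']
Products in warehouse_beta: ['Bolt', 'Cog']

Union (unique products): ['Bolt', 'Cog', 'Nut', 'Widget']
Count: 4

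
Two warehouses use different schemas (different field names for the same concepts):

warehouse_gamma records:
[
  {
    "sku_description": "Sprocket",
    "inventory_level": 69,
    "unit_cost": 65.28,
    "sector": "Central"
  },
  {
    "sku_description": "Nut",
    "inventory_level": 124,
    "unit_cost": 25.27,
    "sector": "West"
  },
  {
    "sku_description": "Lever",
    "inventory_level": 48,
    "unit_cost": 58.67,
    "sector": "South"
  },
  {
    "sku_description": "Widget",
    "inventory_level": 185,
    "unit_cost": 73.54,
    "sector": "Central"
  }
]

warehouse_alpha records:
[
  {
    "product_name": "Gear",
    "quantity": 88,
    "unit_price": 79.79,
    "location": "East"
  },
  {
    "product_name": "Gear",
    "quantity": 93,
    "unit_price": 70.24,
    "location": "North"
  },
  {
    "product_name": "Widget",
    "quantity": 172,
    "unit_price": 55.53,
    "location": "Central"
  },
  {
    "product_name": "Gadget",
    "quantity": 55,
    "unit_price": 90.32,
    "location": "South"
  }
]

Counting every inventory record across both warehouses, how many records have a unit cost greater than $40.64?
7

Schema mapping: "unit_cost" (warehouse_gamma) = "unit_price" (warehouse_alpha) = unit cost

Records > $40.64 in warehouse_gamma: 3
Records > $40.64 in warehouse_alpha: 4

Total count: 3 + 4 = 7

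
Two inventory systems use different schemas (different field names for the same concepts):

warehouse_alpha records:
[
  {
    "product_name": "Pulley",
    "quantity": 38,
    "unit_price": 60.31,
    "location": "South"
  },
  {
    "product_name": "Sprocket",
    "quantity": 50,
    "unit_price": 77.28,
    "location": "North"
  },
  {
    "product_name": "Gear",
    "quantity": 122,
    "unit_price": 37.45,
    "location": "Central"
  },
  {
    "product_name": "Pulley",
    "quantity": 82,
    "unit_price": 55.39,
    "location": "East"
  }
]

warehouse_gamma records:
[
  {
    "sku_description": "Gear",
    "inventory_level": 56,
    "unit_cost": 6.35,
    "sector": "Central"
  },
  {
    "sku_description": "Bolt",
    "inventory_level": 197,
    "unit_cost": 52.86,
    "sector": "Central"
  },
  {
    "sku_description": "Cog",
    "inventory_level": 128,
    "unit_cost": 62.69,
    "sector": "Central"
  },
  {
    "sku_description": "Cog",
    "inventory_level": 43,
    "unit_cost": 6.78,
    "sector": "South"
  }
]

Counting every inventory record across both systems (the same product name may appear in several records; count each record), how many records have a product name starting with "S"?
1

Schema mapping: "product_name" (warehouse_alpha) = "sku_description" (warehouse_gamma) = product name

Records with product name starting with "S" in warehouse_alpha: 1
Records with product name starting with "S" in warehouse_gamma: 0

Total: 1 + 0 = 1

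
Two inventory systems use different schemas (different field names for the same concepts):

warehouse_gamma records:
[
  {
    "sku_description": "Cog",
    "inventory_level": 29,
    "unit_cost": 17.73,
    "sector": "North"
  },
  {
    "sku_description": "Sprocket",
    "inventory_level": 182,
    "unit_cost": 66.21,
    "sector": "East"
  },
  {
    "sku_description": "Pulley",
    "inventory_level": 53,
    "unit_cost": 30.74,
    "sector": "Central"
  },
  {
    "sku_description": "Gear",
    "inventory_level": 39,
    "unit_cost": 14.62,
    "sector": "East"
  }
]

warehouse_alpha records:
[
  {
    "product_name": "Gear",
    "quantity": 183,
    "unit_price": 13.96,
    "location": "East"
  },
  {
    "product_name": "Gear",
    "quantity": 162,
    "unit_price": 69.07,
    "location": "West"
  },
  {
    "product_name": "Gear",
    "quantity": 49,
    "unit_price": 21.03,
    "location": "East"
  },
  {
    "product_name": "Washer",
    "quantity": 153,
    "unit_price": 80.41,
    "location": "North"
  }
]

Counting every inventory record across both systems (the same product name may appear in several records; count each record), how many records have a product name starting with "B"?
0

Schema mapping: "sku_description" (warehouse_gamma) = "product_name" (warehouse_alpha) = product name

Records with product name starting with "B" in warehouse_gamma: 0
Records with product name starting with "B" in warehouse_alpha: 0

Total: 0 + 0 = 0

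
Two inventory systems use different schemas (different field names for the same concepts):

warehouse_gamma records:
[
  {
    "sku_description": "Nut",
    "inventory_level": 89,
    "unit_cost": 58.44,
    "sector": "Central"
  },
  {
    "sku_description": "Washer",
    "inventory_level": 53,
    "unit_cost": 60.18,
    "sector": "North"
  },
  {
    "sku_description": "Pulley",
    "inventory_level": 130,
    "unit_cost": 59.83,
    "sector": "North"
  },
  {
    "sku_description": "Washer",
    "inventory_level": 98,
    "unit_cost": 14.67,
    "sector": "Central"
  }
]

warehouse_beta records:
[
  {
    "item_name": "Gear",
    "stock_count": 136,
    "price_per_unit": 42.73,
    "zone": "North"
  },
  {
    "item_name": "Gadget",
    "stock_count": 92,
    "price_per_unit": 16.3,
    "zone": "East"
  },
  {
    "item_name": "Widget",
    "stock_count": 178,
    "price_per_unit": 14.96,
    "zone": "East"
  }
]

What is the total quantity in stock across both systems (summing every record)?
776

To reconcile these schemas, identify the field holding the quantity in stock in each system:
1. In warehouse_gamma it is "inventory_level"
2. In warehouse_beta it is "stock_count"

From warehouse_gamma: 89 + 53 + 130 + 98 = 370
From warehouse_beta: 136 + 92 + 178 = 406

Total: 370 + 406 = 776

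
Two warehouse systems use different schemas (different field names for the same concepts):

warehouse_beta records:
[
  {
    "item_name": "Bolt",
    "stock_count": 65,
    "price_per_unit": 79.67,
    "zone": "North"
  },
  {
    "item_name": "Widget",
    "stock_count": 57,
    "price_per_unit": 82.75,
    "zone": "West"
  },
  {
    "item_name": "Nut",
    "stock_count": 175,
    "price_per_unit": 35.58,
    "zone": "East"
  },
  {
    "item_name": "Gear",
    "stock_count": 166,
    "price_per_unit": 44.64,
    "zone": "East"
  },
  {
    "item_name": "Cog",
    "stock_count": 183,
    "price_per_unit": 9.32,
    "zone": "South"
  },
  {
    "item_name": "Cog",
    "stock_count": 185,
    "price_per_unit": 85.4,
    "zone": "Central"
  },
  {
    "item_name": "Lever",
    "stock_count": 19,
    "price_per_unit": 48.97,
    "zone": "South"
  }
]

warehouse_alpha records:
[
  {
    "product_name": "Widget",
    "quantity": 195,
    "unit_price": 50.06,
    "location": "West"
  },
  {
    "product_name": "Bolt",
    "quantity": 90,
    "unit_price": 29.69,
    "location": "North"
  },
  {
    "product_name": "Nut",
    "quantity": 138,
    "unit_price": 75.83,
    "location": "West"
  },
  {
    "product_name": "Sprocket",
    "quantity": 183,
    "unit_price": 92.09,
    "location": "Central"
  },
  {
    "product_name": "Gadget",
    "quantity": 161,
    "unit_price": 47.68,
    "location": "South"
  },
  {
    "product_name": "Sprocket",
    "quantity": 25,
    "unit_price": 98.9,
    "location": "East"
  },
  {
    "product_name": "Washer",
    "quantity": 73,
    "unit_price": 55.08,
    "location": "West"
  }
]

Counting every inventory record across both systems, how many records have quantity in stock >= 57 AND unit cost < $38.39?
3

Schema mappings:
- "stock_count" (warehouse_beta) = "quantity" (warehouse_alpha) = quantity
- "price_per_unit" (warehouse_beta) = "unit_price" (warehouse_alpha) = unit cost

Records meeting both conditions in warehouse_beta: 2
Records meeting both conditions in warehouse_alpha: 1

Total: 2 + 1 = 3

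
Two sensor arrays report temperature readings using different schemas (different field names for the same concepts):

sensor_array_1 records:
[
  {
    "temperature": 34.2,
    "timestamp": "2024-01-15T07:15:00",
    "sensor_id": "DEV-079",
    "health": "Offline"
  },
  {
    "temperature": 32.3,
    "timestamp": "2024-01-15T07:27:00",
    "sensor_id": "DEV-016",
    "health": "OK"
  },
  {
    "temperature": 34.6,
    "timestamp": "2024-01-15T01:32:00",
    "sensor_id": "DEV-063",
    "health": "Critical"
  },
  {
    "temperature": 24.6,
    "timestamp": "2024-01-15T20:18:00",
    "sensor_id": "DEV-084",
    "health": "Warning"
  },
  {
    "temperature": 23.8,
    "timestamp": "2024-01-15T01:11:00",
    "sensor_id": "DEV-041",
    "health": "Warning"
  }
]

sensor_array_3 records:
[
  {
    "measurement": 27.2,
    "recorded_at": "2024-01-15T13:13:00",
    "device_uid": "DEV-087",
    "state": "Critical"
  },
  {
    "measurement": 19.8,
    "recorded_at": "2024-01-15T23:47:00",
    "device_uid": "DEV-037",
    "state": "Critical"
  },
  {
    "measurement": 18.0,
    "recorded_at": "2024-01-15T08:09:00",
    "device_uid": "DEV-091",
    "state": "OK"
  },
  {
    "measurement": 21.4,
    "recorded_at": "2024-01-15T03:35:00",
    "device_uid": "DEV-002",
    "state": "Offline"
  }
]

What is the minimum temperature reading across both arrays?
18.0

Schema mapping: "temperature" (sensor_array_1) = "measurement" (sensor_array_3) = temperature reading

Minimum in sensor_array_1: 23.8
Minimum in sensor_array_3: 18.0

Overall minimum: min(23.8, 18.0) = 18.0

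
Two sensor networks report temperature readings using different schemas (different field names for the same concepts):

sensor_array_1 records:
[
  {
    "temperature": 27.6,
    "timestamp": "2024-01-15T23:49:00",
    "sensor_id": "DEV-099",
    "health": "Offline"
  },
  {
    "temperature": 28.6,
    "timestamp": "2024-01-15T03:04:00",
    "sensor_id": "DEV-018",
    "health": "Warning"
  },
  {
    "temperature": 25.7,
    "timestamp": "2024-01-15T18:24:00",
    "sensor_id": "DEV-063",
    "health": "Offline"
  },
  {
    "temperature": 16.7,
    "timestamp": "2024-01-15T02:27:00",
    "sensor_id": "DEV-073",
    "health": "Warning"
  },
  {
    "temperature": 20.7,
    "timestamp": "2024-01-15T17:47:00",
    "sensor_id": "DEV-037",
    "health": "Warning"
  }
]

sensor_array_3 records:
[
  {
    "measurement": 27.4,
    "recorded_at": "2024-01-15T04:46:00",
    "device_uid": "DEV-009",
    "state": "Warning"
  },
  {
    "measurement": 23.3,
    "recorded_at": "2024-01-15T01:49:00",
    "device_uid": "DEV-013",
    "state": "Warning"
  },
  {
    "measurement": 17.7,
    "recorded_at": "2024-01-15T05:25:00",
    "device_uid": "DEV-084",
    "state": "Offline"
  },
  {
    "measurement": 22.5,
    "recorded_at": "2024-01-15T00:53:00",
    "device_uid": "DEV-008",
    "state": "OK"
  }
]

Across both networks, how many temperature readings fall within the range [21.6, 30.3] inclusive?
6

Schema mapping: "temperature" (sensor_array_1) = "measurement" (sensor_array_3) = temperature

Readings in [21.6, 30.3] from sensor_array_1: 3
Readings in [21.6, 30.3] from sensor_array_3: 3

Total count: 3 + 3 = 6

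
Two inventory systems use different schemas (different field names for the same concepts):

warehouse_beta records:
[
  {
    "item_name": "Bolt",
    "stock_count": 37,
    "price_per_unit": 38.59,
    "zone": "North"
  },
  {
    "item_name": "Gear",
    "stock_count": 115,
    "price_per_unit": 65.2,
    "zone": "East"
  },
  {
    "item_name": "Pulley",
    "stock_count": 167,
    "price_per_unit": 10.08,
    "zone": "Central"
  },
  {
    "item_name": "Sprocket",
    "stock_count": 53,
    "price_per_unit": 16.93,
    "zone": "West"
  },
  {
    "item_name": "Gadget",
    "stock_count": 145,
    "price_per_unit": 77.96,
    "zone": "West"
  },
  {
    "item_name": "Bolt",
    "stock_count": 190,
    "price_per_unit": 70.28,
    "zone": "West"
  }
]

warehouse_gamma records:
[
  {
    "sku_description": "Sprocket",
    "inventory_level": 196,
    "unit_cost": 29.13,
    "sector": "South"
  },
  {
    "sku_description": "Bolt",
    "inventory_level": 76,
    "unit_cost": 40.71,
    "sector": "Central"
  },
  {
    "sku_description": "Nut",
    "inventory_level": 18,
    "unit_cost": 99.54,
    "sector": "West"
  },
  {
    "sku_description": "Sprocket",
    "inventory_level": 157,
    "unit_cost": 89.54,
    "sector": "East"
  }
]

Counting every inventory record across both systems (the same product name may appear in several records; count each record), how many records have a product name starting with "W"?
0

Schema mapping: "item_name" (warehouse_beta) = "sku_description" (warehouse_gamma) = product name

Records with product name starting with "W" in warehouse_beta: 0
Records with product name starting with "W" in warehouse_gamma: 0

Total: 0 + 0 = 0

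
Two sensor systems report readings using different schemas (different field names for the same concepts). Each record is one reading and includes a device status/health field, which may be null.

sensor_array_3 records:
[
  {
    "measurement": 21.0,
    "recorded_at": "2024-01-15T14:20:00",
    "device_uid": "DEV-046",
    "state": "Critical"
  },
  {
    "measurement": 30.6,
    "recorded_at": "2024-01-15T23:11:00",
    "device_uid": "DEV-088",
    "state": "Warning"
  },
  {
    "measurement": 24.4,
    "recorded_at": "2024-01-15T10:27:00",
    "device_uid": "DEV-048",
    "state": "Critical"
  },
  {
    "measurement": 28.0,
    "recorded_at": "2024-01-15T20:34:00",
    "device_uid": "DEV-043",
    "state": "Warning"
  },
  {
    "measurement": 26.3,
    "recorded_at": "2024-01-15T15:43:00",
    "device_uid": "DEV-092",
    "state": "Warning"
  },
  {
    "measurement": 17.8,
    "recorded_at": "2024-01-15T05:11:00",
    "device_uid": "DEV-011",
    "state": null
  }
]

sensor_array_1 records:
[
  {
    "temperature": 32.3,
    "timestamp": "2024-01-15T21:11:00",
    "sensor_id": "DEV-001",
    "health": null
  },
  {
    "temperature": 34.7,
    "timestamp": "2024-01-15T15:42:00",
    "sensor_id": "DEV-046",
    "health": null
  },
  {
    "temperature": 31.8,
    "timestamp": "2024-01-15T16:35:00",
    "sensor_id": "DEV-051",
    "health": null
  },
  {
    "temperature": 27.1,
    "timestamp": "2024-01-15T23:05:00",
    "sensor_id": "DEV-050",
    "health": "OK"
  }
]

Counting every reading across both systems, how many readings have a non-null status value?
6

Schema mapping: "state" (sensor_array_3) = "health" (sensor_array_1) = status

Non-null in sensor_array_3: 5
Non-null in sensor_array_1: 1

Total non-null: 5 + 1 = 6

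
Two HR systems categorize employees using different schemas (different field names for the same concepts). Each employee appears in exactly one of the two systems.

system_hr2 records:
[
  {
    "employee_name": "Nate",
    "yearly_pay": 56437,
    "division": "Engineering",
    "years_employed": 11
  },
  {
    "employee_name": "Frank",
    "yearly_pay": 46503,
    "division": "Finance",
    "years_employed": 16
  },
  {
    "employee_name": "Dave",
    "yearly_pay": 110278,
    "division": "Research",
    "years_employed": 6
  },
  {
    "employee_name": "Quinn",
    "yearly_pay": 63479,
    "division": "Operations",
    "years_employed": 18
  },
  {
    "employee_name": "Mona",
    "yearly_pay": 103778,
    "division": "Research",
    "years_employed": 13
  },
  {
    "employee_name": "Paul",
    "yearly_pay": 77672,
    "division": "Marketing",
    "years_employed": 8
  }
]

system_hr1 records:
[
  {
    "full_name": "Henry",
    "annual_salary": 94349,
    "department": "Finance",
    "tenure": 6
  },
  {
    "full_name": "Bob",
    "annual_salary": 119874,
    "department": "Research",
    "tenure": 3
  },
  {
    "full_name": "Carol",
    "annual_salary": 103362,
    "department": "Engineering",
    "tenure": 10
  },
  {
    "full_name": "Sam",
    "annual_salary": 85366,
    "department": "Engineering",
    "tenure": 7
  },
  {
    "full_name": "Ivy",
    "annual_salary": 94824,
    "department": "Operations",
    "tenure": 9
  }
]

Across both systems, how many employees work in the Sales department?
0

Schema mapping: "division" (system_hr2) = "department" (system_hr1) = department

Sales employees in system_hr2: 0
Sales employees in system_hr1: 0

Total in Sales: 0 + 0 = 0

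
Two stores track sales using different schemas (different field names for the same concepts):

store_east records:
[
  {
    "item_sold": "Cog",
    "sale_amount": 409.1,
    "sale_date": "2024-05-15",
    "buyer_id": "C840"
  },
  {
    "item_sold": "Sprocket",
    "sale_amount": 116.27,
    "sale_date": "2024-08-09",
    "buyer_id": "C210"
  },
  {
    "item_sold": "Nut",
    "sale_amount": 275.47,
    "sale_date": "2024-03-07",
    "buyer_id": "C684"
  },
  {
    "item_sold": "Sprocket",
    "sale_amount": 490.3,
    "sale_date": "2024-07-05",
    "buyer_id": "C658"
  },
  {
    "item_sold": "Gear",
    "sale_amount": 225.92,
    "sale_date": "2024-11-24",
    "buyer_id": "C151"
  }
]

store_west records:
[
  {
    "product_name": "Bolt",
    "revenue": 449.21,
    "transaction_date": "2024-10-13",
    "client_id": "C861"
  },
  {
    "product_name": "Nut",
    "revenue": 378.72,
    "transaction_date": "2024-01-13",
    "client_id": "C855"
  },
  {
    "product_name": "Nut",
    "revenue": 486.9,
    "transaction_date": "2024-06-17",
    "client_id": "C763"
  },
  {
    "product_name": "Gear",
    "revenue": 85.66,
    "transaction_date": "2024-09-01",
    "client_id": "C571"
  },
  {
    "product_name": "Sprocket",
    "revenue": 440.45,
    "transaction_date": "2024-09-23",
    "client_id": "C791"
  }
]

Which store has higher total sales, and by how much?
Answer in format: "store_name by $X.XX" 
store_west by $323.88

Schema mapping: "sale_amount" (store_east) = "revenue" (store_west) = sale amount

Total for store_east: 1517.06
Total for store_west: 1840.94

Difference: |1517.06 - 1840.94| = 323.88
store_west has higher sales by $323.88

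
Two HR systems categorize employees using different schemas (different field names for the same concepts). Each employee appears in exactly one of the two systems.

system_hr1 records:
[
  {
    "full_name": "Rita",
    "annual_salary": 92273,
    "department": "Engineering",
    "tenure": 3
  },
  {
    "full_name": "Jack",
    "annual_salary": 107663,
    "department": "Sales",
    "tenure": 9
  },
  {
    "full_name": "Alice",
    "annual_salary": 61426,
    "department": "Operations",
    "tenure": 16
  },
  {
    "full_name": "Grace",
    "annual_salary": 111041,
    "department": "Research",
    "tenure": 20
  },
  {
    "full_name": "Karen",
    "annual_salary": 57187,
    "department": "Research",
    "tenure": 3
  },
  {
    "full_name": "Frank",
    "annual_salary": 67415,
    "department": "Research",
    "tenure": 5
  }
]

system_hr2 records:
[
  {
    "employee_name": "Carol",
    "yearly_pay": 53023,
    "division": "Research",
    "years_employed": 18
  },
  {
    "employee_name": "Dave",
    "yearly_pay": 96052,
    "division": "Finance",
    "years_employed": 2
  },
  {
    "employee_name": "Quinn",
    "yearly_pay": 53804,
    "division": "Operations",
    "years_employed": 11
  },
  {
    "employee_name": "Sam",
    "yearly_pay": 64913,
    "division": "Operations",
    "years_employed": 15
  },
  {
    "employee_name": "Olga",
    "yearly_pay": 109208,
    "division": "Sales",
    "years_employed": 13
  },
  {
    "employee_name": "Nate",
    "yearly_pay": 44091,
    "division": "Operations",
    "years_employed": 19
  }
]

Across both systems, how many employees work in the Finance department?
1

Schema mapping: "department" (system_hr1) = "division" (system_hr2) = department

Finance employees in system_hr1: 0
Finance employees in system_hr2: 1

Total in Finance: 0 + 1 = 1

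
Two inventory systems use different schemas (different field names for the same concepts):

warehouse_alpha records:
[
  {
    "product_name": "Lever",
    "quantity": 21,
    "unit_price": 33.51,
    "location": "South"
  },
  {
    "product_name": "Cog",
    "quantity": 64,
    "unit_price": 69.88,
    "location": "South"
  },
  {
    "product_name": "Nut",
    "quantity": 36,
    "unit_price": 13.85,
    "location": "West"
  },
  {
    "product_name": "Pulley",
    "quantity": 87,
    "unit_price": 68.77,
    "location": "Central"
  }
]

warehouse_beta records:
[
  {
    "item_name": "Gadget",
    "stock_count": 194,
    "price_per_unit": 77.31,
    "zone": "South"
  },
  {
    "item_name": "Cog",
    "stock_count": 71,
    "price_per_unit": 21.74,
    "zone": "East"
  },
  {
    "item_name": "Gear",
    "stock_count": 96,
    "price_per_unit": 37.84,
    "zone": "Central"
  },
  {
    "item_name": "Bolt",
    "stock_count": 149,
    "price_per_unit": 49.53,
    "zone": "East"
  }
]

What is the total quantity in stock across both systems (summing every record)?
718

To reconcile these schemas, identify the field holding the quantity in stock in each system:
1. In warehouse_alpha it is "quantity"
2. In warehouse_beta it is "stock_count"

From warehouse_alpha: 21 + 64 + 36 + 87 = 208
From warehouse_beta: 194 + 71 + 96 + 149 = 510

Total: 208 + 510 = 718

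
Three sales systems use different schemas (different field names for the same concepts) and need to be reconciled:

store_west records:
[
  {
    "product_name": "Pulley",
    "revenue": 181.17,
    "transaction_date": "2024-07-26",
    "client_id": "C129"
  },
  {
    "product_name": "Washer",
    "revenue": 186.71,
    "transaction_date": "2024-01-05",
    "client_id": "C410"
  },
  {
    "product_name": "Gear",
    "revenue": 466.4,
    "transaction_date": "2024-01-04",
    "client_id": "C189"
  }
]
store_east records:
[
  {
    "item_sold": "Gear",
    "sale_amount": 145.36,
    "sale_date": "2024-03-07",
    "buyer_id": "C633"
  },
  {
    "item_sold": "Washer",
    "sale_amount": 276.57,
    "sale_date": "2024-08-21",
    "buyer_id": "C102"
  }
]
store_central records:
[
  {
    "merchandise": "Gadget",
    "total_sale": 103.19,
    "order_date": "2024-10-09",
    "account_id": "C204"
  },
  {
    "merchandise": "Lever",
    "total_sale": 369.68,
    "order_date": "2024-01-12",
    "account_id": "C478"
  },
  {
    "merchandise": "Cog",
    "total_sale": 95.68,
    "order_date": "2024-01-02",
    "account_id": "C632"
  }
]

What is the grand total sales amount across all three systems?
1824.76

Schema reconciliation - all amount fields map to sale amount:

store_west (revenue): 834.28
store_east (sale_amount): 421.93
store_central (total_sale): 568.55

Grand total: 1824.76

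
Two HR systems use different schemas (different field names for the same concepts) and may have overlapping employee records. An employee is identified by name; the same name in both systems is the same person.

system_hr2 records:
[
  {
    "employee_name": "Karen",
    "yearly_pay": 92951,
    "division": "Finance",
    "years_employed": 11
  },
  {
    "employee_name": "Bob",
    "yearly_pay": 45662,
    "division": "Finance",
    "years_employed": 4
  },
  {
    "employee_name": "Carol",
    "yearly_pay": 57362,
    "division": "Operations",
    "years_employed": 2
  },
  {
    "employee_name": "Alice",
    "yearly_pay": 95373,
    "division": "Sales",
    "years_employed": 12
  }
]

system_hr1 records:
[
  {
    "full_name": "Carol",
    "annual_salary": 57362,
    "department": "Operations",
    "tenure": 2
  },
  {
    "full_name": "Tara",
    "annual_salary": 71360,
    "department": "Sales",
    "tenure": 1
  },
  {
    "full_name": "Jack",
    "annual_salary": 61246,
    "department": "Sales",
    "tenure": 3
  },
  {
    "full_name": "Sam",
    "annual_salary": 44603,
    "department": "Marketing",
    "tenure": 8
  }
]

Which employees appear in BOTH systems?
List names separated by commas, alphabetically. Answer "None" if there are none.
Carol

Schema mapping: "employee_name" (system_hr2) = "full_name" (system_hr1) = employee name

Names in system_hr2: ['Alice', 'Bob', 'Carol', 'Karen']
Names in system_hr1: ['Carol', 'Jack', 'Sam', 'Tara']

Intersection: ['Carol']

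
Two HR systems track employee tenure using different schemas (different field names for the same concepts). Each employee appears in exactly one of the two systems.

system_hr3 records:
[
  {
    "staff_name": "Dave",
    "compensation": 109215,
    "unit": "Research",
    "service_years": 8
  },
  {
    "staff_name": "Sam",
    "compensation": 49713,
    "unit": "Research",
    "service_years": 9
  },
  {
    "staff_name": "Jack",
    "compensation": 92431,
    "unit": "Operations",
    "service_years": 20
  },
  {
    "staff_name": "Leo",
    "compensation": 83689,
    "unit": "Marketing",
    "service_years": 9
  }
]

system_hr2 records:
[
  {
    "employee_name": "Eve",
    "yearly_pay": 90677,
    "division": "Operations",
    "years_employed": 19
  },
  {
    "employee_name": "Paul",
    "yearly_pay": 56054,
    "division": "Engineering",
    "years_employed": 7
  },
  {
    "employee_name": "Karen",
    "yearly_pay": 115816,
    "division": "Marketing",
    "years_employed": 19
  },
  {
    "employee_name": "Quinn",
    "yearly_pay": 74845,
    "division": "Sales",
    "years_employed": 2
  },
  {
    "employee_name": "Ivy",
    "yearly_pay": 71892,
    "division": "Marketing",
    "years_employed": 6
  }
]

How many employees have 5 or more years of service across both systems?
8

Reconcile schemas: "service_years" (system_hr3) = "years_employed" (system_hr2) = years of service

From system_hr3: 4 employees with >= 5 years
From system_hr2: 4 employees with >= 5 years

Total: 4 + 4 = 8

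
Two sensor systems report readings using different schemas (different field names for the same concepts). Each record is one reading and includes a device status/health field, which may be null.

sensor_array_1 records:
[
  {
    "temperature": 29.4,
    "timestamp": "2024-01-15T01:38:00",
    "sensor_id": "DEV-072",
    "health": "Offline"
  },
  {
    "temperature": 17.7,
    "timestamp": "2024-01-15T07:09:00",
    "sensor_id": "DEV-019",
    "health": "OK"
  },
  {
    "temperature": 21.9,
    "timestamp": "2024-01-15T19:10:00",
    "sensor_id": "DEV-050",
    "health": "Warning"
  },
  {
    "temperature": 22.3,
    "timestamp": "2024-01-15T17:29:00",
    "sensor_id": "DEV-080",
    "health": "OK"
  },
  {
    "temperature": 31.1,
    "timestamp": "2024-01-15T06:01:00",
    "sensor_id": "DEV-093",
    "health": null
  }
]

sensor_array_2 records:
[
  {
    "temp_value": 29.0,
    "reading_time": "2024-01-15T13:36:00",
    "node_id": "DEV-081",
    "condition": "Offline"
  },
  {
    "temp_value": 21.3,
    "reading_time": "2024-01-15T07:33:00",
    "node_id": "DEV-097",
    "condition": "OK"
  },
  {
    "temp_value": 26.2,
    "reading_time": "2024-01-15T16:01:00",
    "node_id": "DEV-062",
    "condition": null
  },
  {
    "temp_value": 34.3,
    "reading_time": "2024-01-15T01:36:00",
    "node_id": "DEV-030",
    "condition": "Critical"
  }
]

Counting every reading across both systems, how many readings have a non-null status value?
7

Schema mapping: "health" (sensor_array_1) = "condition" (sensor_array_2) = status

Non-null in sensor_array_1: 4
Non-null in sensor_array_2: 3

Total non-null: 4 + 3 = 7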